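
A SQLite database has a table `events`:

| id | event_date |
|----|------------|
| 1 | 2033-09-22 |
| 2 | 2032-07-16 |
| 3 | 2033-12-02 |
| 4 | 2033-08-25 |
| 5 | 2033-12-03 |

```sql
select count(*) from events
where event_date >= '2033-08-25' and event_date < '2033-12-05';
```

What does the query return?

4

Rows in [2033-08-25, 2033-12-05): 2033-09-22, 2033-12-02, 2033-08-25, 2033-12-03 → 4 rows.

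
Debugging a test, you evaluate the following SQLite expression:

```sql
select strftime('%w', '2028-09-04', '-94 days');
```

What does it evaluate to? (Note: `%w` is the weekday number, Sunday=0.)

First apply '-94 days': 2028-09-04 → 2028-06-02.
2028-06-02 is a Friday; with Sunday=0 that is 5.

5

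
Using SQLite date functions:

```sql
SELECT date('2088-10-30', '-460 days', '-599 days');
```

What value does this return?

2085-12-06

Applying '-460 days' to 2088-10-30: counting 460 days back gives 2087-07-28.
Applying '-599 days' to 2087-07-28: counting 599 days back gives 2085-12-06.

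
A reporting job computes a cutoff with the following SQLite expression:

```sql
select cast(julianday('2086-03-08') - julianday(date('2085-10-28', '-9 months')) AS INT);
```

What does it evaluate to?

Adding -9 months to 2085-10-28 gives 2085-01-28.
3 days remain in January 2085 after the 28th (31 − 28).
Full months from February 2085 through February 2086 contribute their day counts.
Then 8 days into March 2086.
Total: 3 + 28 + 31 + 30 + 31 + 30 + 31 + 31 + 30 + 31 + 30 + 31 + 31 + 28 + 8 = 404.

404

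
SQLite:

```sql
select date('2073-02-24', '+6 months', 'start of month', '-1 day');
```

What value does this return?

2073-07-31

Adding +6 months to 2073-02-24 gives 2073-08-24.
`start of month` rewinds 2073-08-24 to 2073-08-01.
Going back 1 day from 2073-08-01 reaches 2073-07-31 (last day of July, 31 days).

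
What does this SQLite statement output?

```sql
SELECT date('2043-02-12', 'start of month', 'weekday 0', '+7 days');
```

`start of month` rewinds 2043-02-12 to 2043-02-01.
`weekday 0` advances to the next Sunday; 2043-02-01 is already a Sunday, so it stays at 2043-02-01.
Advancing 7 more days within February lands on 2043-02-08.

2043-02-08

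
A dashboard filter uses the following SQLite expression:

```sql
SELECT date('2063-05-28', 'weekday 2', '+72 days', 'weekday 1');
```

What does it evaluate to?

`weekday 2` advances to the next Tuesday; 2063-05-28 is a Monday, so it moves forward to 2063-05-29.
Applying '+72 days' to 2063-05-29: counting 72 days forward gives 2063-08-09.
`weekday 1` advances to the next Monday; 2063-08-09 is a Thursday, so it moves forward to 2063-08-13.

2063-08-13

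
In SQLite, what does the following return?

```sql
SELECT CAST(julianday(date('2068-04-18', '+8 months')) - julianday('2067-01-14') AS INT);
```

704

Adding +8 months to 2068-04-18 gives 2068-12-18.
17 days remain in January 2067 after the 14th (31 − 14).
Full months from February 2067 through November 2068 contribute their day counts.
Then 18 days into December 2068.
Total: 17 + 28 + 31 + 30 + 31 + 30 + 31 + 31 + 30 + 31 + 30 + 31 + 31 + 29 + 31 + 30 + 31 + 30 + 31 + 31 + 30 + 31 + 30 + 18 = 704.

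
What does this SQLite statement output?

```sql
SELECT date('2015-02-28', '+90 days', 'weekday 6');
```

2015-05-30

Applying '+90 days' to 2015-02-28: counting 90 days forward gives 2015-05-29.
`weekday 6` advances to the next Saturday; 2015-05-29 is a Friday, so it moves forward to 2015-05-30.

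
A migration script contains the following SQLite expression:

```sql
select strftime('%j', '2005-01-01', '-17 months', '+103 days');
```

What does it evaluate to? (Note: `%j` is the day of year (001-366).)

First apply '-17 months', '+103 days': 2005-01-01 → 2003-11-12.
Day-of-year for 2003-11-12: days since 2003-01-01 inclusive = 316, zero-padded to 316.

316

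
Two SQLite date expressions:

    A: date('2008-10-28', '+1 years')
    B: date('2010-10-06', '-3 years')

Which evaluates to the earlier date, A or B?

A = 2009-10-28.
B = 2007-10-06.
B is earlier.

B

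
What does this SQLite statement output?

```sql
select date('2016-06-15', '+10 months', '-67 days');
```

Adding +10 months to 2016-06-15 gives 2017-04-15.
Applying '-67 days' to 2017-04-15: counting 67 days back gives 2017-02-07.

2017-02-07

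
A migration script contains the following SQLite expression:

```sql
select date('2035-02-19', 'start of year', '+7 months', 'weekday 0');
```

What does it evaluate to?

2035-08-05

`start of year` rewinds 2035-02-19 to 2035-01-01.
Adding +7 months to 2035-01-01 gives 2035-08-01.
`weekday 0` advances to the next Sunday; 2035-08-01 is a Wednesday, so it moves forward to 2035-08-05.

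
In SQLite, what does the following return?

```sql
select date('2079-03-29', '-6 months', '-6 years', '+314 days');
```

Adding -6 months to 2079-03-29 gives 2078-09-29.
Adding -6 years to 2078-09-29 gives 2072-09-29.
Applying '+314 days' to 2072-09-29: counting 314 days forward gives 2073-08-09.

2073-08-09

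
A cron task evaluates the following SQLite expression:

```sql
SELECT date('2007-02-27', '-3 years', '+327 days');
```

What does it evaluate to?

2005-01-19

Adding -3 years to 2007-02-27 gives 2004-02-27.
Applying '+327 days' to 2004-02-27: counting 327 days forward gives 2005-01-19.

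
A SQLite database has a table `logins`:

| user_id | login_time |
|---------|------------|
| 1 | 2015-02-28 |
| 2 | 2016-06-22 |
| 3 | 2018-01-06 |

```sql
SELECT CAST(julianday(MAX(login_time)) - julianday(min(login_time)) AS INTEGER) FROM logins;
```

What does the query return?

1043

MIN = 2015-02-28, MAX = 2018-01-06.
0 days remain in February 2015 after the 28th (28 − 28).
Full months from March 2015 through December 2017 contribute their day counts.
Then 6 days into January 2018.
Total: 0 + 31 + 30 + 31 + 30 + 31 + 31 + 30 + 31 + 30 + 31 + 31 + 29 + 31 + 30 + 31 + 30 + 31 + 31 + 30 + 31 + 30 + 31 + 31 + 28 + 31 + 30 + 31 + 30 + 31 + 31 + 30 + 31 + 30 + 31 + 6 = 1043.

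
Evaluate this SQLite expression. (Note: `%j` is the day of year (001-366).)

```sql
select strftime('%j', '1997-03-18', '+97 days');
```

174

First apply '+97 days': 1997-03-18 → 1997-06-23.
Day-of-year for 1997-06-23: days since 1997-01-01 inclusive = 174, zero-padded to 174.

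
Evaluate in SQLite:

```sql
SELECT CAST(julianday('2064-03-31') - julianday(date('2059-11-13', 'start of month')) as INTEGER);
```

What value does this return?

1612

`start of month` rewinds 2059-11-13 to 2059-11-01.
29 days remain in November 2059 after the 1st (30 − 1).
Full months from December 2059 through February 2064 contribute their day counts.
Then 31 days into March 2064.
Total: 29 + 31 + 31 + 29 + 31 + 30 + 31 + 30 + 31 + 31 + 30 + 31 + 30 + 31 + 31 + 28 + 31 + 30 + 31 + 30 + 31 + 31 + 30 + 31 + 30 + 31 + 31 + 28 + 31 + 30 + 31 + 30 + 31 + 31 + 30 + 31 + 30 + 31 + 31 + 28 + 31 + 30 + 31 + 30 + 31 + 31 + 30 + 31 + 30 + 31 + 31 + 29 + 31 = 1612.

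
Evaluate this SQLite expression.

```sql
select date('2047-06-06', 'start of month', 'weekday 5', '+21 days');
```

2047-06-28

`start of month` rewinds 2047-06-06 to 2047-06-01.
`weekday 5` advances to the next Friday; 2047-06-01 is a Saturday, so it moves forward to 2047-06-07.
Advancing 21 more days within June lands on 2047-06-28.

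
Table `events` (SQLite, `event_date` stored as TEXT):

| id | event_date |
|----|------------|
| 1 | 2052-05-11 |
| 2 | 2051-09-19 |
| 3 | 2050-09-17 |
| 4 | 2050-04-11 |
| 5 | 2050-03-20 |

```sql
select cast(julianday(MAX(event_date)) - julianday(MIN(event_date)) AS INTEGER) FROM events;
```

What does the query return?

MIN = 2050-03-20, MAX = 2052-05-11.
11 days remain in March 2050 after the 20th (31 − 20).
Full months from April 2050 through April 2052 contribute their day counts.
Then 11 days into May 2052.
Total: 11 + 30 + 31 + 30 + 31 + 31 + 30 + 31 + 30 + 31 + 31 + 28 + 31 + 30 + 31 + 30 + 31 + 31 + 30 + 31 + 30 + 31 + 31 + 29 + 31 + 30 + 11 = 783.

783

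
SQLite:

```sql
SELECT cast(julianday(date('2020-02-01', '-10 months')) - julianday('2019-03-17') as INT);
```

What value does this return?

Adding -10 months to 2020-02-01 gives 2019-04-01.
14 days remain in March 2019 after the 17th (31 − 17).
Then 1 day into April 2019.
Total: 14 + 1 = 15.

15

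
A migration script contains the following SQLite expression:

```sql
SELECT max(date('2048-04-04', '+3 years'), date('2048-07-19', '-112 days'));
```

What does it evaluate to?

date('2048-04-04', '+3 years') → 2051-04-04.
date('2048-07-19', '-112 days') → 2048-03-29.
Later of the two is 2051-04-04.

2051-04-04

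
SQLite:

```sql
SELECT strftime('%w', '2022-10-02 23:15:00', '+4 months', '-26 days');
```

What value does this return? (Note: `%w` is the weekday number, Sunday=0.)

First apply '+4 months', '-26 days': 2022-10-02 23:15:00 → 2023-01-07 23:15:00.
2023-01-07 is a Saturday; with Sunday=0 that is 6.

6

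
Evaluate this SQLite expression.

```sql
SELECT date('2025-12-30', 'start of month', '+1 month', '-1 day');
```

`start of month` rewinds 2025-12-30 to 2025-12-01.
Adding +1 month to 2025-12-01 gives 2026-01-01.
Going back 1 day from 2026-01-01 reaches 2025-12-31 (last day of December, 31 days).

2025-12-31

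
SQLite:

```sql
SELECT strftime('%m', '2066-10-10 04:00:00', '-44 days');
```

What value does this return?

08

First apply '-44 days': 2066-10-10 04:00:00 → 2066-08-27 04:00:00.
`%m` extracts the 2-digit month (01-12): 08.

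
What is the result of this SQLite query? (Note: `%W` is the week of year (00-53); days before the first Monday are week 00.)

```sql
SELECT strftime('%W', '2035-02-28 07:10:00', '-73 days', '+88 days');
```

11

First apply '-73 days', '+88 days': 2035-02-28 07:10:00 → 2035-03-15 07:10:00.
2035-03-15 is a Thursday. SQLite's %W counts Mondays since the year started; the result is 11.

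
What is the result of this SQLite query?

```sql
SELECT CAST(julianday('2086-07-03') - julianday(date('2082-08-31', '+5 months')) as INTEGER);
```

Adding +5 months to 2082-08-31 gives 2083-01-31.
0 days remain in January 2083 after the 31st (31 − 31).
Full months from February 2083 through June 2086 contribute their day counts.
Then 3 days into July 2086.
Total: 0 + 28 + 31 + 30 + 31 + 30 + 31 + 31 + 30 + 31 + 30 + 31 + 31 + 29 + 31 + 30 + 31 + 30 + 31 + 31 + 30 + 31 + 30 + 31 + 31 + 28 + 31 + 30 + 31 + 30 + 31 + 31 + 30 + 31 + 30 + 31 + 31 + 28 + 31 + 30 + 31 + 30 + 3 = 1249.

1249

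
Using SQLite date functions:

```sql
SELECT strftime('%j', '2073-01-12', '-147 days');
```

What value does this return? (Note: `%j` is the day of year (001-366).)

231

First apply '-147 days': 2073-01-12 → 2072-08-18.
Day-of-year for 2072-08-18: days since 2072-01-01 inclusive = 231, zero-padded to 231.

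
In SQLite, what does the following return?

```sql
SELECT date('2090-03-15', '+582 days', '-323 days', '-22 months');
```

2089-01-29

Applying '+582 days' to 2090-03-15: counting 582 days forward gives 2091-10-18.
Applying '-323 days' to 2091-10-18: counting 323 days back gives 2090-11-29.
Adding -22 months to 2090-11-29 gives 2089-01-29.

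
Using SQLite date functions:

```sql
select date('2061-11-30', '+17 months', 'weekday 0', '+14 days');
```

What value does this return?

2063-05-20

Adding +17 months to 2061-11-30 gives 2063-04-30.
`weekday 0` advances to the next Sunday; 2063-04-30 is a Monday, so it moves forward to 2063-05-06.
Advancing 14 more days within May lands on 2063-05-20.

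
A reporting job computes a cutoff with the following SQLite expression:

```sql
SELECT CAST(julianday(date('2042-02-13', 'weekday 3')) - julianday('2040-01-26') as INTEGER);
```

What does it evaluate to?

755

`weekday 3` advances to the next Wednesday; 2042-02-13 is a Thursday, so it moves forward to 2042-02-19.
5 days remain in January 2040 after the 26th (31 − 26).
Full months from February 2040 through January 2042 contribute their day counts.
Then 19 days into February 2042.
Total: 5 + 29 + 31 + 30 + 31 + 30 + 31 + 31 + 30 + 31 + 30 + 31 + 31 + 28 + 31 + 30 + 31 + 30 + 31 + 31 + 30 + 31 + 30 + 31 + 31 + 19 = 755.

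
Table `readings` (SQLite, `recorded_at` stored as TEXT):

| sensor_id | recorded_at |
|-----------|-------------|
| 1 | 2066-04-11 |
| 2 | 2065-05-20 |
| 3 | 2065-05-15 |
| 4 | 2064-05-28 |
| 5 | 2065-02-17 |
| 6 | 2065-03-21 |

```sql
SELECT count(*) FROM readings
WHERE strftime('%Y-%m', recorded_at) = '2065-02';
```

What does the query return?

1

Rows with year-month 2065-02: 2065-02-17 → 1.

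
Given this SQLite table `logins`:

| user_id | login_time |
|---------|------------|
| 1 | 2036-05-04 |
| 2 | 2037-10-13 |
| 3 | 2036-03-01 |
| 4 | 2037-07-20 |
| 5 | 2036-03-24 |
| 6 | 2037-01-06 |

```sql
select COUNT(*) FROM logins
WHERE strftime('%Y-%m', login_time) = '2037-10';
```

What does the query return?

Rows with year-month 2037-10: 2037-10-13 → 1.

1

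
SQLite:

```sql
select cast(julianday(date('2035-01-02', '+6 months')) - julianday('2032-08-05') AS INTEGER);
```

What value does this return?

1061

Adding +6 months to 2035-01-02 gives 2035-07-02.
26 days remain in August 2032 after the 5th (31 − 5).
Full months from September 2032 through June 2035 contribute their day counts.
Then 2 days into July 2035.
Total: 26 + 30 + 31 + 30 + 31 + 31 + 28 + 31 + 30 + 31 + 30 + 31 + 31 + 30 + 31 + 30 + 31 + 31 + 28 + 31 + 30 + 31 + 30 + 31 + 31 + 30 + 31 + 30 + 31 + 31 + 28 + 31 + 30 + 31 + 30 + 2 = 1061.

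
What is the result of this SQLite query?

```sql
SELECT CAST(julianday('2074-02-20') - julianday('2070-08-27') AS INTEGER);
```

4 days remain in August 2070 after the 27th (31 − 27).
Full months from September 2070 through January 2074 contribute their day counts.
Then 20 days into February 2074.
Total: 4 + 30 + 31 + 30 + 31 + 31 + 28 + 31 + 30 + 31 + 30 + 31 + 31 + 30 + 31 + 30 + 31 + 31 + 29 + 31 + 30 + 31 + 30 + 31 + 31 + 30 + 31 + 30 + 31 + 31 + 28 + 31 + 30 + 31 + 30 + 31 + 31 + 30 + 31 + 30 + 31 + 31 + 20 = 1273.

1273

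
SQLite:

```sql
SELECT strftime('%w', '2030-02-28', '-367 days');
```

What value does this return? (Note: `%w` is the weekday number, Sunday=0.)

1

First apply '-367 days': 2030-02-28 → 2029-02-26.
2029-02-26 is a Monday; with Sunday=0 that is 1.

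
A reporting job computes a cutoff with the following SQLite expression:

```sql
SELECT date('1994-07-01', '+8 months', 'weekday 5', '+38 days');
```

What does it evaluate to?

1995-04-10

Adding +8 months to 1994-07-01 gives 1995-03-01.
`weekday 5` advances to the next Friday; 1995-03-01 is a Wednesday, so it moves forward to 1995-03-03.
March 1995 has 31 days; 28 remain after the 3rd, so 29 days reach 1995-04-01.
Advancing 9 more days within April lands on 1995-04-10.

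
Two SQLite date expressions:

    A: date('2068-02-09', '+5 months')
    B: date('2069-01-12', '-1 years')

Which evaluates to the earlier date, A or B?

B

A = 2068-07-09.
B = 2068-01-12.
B is earlier.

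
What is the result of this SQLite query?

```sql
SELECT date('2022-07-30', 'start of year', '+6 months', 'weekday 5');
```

2022-07-01

`start of year` rewinds 2022-07-30 to 2022-01-01.
Adding +6 months to 2022-01-01 gives 2022-07-01.
`weekday 5` advances to the next Friday; 2022-07-01 is already a Friday, so it stays at 2022-07-01.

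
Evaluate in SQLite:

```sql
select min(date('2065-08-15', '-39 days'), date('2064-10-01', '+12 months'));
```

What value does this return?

date('2065-08-15', '-39 days') → 2065-07-07.
date('2064-10-01', '+12 months') → 2065-10-01.
Earlier of the two is 2065-07-07.

2065-07-07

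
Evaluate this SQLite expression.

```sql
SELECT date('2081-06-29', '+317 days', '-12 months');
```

Applying '+317 days' to 2081-06-29: counting 317 days forward gives 2082-05-12.
Adding -12 months to 2082-05-12 gives 2081-05-12.

2081-05-12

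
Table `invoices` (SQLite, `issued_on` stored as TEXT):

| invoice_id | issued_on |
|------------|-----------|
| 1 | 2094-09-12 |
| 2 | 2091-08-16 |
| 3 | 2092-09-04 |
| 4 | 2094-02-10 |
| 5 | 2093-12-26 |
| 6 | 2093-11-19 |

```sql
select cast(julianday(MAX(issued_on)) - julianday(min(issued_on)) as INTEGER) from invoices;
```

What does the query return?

MIN = 2091-08-16, MAX = 2094-09-12.
15 days remain in August 2091 after the 16th (31 − 16).
Full months from September 2091 through August 2094 contribute their day counts.
Then 12 days into September 2094.
Total: 15 + 30 + 31 + 30 + 31 + 31 + 29 + 31 + 30 + 31 + 30 + 31 + 31 + 30 + 31 + 30 + 31 + 31 + 28 + 31 + 30 + 31 + 30 + 31 + 31 + 30 + 31 + 30 + 31 + 31 + 28 + 31 + 30 + 31 + 30 + 31 + 31 + 12 = 1123.

1123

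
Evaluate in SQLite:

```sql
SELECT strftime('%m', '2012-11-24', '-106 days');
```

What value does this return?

08

First apply '-106 days': 2012-11-24 → 2012-08-10.
`%m` extracts the 2-digit month (01-12): 08.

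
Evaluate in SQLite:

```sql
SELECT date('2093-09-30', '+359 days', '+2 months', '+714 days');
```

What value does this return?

2096-11-07

Applying '+359 days' to 2093-09-30: counting 359 days forward gives 2094-09-24.
Adding +2 months to 2094-09-24 gives 2094-11-24.
Applying '+714 days' to 2094-11-24: counting 714 days forward gives 2096-11-07.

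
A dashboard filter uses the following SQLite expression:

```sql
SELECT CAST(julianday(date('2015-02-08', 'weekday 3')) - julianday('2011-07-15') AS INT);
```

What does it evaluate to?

1307

`weekday 3` advances to the next Wednesday; 2015-02-08 is a Sunday, so it moves forward to 2015-02-11.
16 days remain in July 2011 after the 15th (31 − 15).
Full months from August 2011 through January 2015 contribute their day counts.
Then 11 days into February 2015.
Total: 16 + 31 + 30 + 31 + 30 + 31 + 31 + 29 + 31 + 30 + 31 + 30 + 31 + 31 + 30 + 31 + 30 + 31 + 31 + 28 + 31 + 30 + 31 + 30 + 31 + 31 + 30 + 31 + 30 + 31 + 31 + 28 + 31 + 30 + 31 + 30 + 31 + 31 + 30 + 31 + 30 + 31 + 31 + 11 = 1307.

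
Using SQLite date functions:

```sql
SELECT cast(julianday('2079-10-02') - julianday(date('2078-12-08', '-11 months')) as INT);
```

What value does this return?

Adding -11 months to 2078-12-08 gives 2078-01-08.
23 days remain in January 2078 after the 8th (31 − 8).
Full months from February 2078 through September 2079 contribute their day counts.
Then 2 days into October 2079.
Total: 23 + 28 + 31 + 30 + 31 + 30 + 31 + 31 + 30 + 31 + 30 + 31 + 31 + 28 + 31 + 30 + 31 + 30 + 31 + 31 + 30 + 2 = 632.

632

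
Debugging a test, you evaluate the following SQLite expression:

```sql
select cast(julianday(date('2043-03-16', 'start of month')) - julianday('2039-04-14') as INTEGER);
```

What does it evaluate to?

1417

`start of month` rewinds 2043-03-16 to 2043-03-01.
16 days remain in April 2039 after the 14th (30 − 14).
Full months from May 2039 through February 2043 contribute their day counts.
Then 1 day into March 2043.
Total: 16 + 31 + 30 + 31 + 31 + 30 + 31 + 30 + 31 + 31 + 29 + 31 + 30 + 31 + 30 + 31 + 31 + 30 + 31 + 30 + 31 + 31 + 28 + 31 + 30 + 31 + 30 + 31 + 31 + 30 + 31 + 30 + 31 + 31 + 28 + 31 + 30 + 31 + 30 + 31 + 31 + 30 + 31 + 30 + 31 + 31 + 28 + 1 = 1417.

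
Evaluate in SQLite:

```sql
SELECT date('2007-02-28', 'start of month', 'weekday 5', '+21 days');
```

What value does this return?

`start of month` rewinds 2007-02-28 to 2007-02-01.
`weekday 5` advances to the next Friday; 2007-02-01 is a Thursday, so it moves forward to 2007-02-02.
Advancing 21 more days within February lands on 2007-02-23.

2007-02-23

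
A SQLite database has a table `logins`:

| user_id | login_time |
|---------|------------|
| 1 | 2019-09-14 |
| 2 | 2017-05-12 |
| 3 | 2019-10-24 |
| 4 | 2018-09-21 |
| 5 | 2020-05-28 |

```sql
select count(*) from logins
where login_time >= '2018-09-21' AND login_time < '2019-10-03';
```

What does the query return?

2

Rows in [2018-09-21, 2019-10-03): 2019-09-14, 2018-09-21 → 2 rows.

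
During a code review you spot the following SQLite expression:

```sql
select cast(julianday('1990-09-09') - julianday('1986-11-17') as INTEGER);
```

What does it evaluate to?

1392

13 days remain in November 1986 after the 17th (30 − 17).
Full months from December 1986 through August 1990 contribute their day counts.
Then 9 days into September 1990.
Total: 13 + 31 + 31 + 28 + 31 + 30 + 31 + 30 + 31 + 31 + 30 + 31 + 30 + 31 + 31 + 29 + 31 + 30 + 31 + 30 + 31 + 31 + 30 + 31 + 30 + 31 + 31 + 28 + 31 + 30 + 31 + 30 + 31 + 31 + 30 + 31 + 30 + 31 + 31 + 28 + 31 + 30 + 31 + 30 + 31 + 31 + 9 = 1392.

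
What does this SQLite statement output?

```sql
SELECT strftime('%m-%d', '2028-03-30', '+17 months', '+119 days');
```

First apply '+17 months', '+119 days': 2028-03-30 → 2029-12-27.
`%m-%d` extracts the month-day: 12-27.

12-27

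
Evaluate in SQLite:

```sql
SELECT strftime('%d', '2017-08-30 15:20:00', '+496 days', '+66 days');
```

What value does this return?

15

First apply '+496 days', '+66 days': 2017-08-30 15:20:00 → 2019-03-15 15:20:00.
`%d` extracts the 2-digit day of month: 15.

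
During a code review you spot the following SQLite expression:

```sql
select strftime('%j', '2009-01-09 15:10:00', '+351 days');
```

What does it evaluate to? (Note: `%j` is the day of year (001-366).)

First apply '+351 days': 2009-01-09 15:10:00 → 2009-12-26 15:10:00.
Day-of-year for 2009-12-26: days since 2009-01-01 inclusive = 360, zero-padded to 360.

360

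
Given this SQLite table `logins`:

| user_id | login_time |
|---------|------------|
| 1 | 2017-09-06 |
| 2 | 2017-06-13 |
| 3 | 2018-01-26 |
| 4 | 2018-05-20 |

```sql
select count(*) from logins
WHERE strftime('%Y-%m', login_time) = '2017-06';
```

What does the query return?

1

Rows with year-month 2017-06: 2017-06-13 → 1.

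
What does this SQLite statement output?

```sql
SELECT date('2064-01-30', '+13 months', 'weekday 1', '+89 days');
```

2065-05-30

Adding +13 months to 2064-01-30 targets 2065-02-30. February 2065 has only 28 days, so SQLite normalizes the 2-day overflow forward to 2065-03-02.
`weekday 1` advances to the next Monday; 2065-03-02 is already a Monday, so it stays at 2065-03-02.
Applying '+89 days' to 2065-03-02: counting 89 days forward gives 2065-05-30.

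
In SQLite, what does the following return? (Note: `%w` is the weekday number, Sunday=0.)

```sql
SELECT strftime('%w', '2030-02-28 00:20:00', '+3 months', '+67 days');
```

6

First apply '+3 months', '+67 days': 2030-02-28 00:20:00 → 2030-08-03 00:20:00.
2030-08-03 is a Saturday; with Sunday=0 that is 6.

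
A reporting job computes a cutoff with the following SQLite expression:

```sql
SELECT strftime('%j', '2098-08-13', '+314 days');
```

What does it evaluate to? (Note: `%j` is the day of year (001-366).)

174

First apply '+314 days': 2098-08-13 → 2099-06-23.
Day-of-year for 2099-06-23: days since 2099-01-01 inclusive = 174, zero-padded to 174.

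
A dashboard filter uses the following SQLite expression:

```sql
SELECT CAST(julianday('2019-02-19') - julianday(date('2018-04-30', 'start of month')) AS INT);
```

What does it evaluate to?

`start of month` rewinds 2018-04-30 to 2018-04-01.
29 days remain in April 2018 after the 1st (30 − 1).
Full months from May 2018 through January 2019 contribute their day counts.
Then 19 days into February 2019.
Total: 29 + 31 + 30 + 31 + 31 + 30 + 31 + 30 + 31 + 31 + 19 = 324.

324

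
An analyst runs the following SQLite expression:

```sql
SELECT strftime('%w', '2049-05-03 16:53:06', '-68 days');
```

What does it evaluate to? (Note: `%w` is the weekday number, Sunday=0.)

3

First apply '-68 days': 2049-05-03 16:53:06 → 2049-02-24 16:53:06.
2049-02-24 is a Wednesday; with Sunday=0 that is 3.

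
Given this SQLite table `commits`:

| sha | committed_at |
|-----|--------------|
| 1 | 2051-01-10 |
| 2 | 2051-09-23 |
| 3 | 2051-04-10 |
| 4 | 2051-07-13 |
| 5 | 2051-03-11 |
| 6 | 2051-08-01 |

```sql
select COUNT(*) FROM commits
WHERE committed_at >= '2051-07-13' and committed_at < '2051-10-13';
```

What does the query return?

3

Rows in [2051-07-13, 2051-10-13): 2051-09-23, 2051-07-13, 2051-08-01 → 3 rows.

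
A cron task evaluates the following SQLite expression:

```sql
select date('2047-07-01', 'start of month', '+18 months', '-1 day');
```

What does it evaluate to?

`start of month` rewinds 2047-07-01 to 2047-07-01.
Adding +18 months to 2047-07-01 gives 2049-01-01.
Going back 1 day from 2049-01-01 reaches 2048-12-31 (last day of December, 31 days).

2048-12-31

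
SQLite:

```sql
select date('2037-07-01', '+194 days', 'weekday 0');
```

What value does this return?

Applying '+194 days' to 2037-07-01: counting 194 days forward gives 2038-01-11.
`weekday 0` advances to the next Sunday; 2038-01-11 is a Monday, so it moves forward to 2038-01-17.

2038-01-17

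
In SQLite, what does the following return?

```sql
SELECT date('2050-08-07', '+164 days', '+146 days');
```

2051-06-13

Applying '+164 days' to 2050-08-07: counting 164 days forward gives 2051-01-18.
Applying '+146 days' to 2051-01-18: counting 146 days forward gives 2051-06-13.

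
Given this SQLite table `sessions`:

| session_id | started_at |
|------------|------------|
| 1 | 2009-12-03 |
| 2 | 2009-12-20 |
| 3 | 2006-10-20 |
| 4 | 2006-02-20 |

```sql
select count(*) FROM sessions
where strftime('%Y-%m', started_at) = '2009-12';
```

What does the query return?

2

Rows with year-month 2009-12: 2009-12-03, 2009-12-20 → 2.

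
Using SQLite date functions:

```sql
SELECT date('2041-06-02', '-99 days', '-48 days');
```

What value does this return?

Applying '-99 days' to 2041-06-02: counting 99 days back gives 2041-02-23.
Applying '-48 days' to 2041-02-23: counting 48 days back gives 2041-01-06.

2041-01-06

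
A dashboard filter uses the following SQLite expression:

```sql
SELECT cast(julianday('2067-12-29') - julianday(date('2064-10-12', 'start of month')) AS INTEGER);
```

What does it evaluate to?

1184

`start of month` rewinds 2064-10-12 to 2064-10-01.
30 days remain in October 2064 after the 1st (31 − 1).
Full months from November 2064 through November 2067 contribute their day counts.
Then 29 days into December 2067.
Total: 30 + 30 + 31 + 31 + 28 + 31 + 30 + 31 + 30 + 31 + 31 + 30 + 31 + 30 + 31 + 31 + 28 + 31 + 30 + 31 + 30 + 31 + 31 + 30 + 31 + 30 + 31 + 31 + 28 + 31 + 30 + 31 + 30 + 31 + 31 + 30 + 31 + 30 + 29 = 1184.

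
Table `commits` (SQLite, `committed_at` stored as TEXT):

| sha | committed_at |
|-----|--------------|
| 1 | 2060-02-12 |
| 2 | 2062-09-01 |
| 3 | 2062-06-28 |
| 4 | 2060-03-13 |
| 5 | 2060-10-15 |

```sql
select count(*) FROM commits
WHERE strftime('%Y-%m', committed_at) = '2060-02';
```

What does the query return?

1

Rows with year-month 2060-02: 2060-02-12 → 1.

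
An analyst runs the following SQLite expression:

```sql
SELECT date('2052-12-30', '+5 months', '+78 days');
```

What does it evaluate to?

2053-08-16

Adding +5 months to 2052-12-30 gives 2053-05-30.
Applying '+78 days' to 2053-05-30: counting 78 days forward gives 2053-08-16.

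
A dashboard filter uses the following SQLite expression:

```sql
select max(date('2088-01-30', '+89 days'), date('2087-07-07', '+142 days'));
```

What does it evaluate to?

date('2088-01-30', '+89 days') → 2088-04-28.
date('2087-07-07', '+142 days') → 2087-11-26.
Later of the two is 2088-04-28.

2088-04-28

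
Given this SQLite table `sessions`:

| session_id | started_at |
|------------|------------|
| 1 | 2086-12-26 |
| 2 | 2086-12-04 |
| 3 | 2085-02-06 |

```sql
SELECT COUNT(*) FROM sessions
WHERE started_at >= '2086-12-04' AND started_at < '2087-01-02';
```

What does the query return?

2

Rows in [2086-12-04, 2087-01-02): 2086-12-26, 2086-12-04 → 2 rows.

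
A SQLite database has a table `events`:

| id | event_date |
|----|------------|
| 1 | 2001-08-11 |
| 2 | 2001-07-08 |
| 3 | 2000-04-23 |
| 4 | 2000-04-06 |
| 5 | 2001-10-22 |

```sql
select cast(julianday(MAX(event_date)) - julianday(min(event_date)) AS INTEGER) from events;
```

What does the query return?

564

MIN = 2000-04-06, MAX = 2001-10-22.
24 days remain in April 2000 after the 6th (30 − 6).
Full months from May 2000 through September 2001 contribute their day counts.
Then 22 days into October 2001.
Total: 24 + 31 + 30 + 31 + 31 + 30 + 31 + 30 + 31 + 31 + 28 + 31 + 30 + 31 + 30 + 31 + 31 + 30 + 22 = 564.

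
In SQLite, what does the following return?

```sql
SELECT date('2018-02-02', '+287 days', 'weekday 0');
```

2018-11-18

Applying '+287 days' to 2018-02-02: counting 287 days forward gives 2018-11-16.
`weekday 0` advances to the next Sunday; 2018-11-16 is a Friday, so it moves forward to 2018-11-18.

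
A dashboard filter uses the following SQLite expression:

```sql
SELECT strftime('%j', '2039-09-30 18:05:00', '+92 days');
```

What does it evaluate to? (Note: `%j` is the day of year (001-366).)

365

First apply '+92 days': 2039-09-30 18:05:00 → 2039-12-31 18:05:00.
Day-of-year for 2039-12-31: days since 2039-01-01 inclusive = 365, zero-padded to 365.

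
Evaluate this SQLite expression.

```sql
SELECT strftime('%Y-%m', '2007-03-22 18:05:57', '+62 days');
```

2007-05

First apply '+62 days': 2007-03-22 18:05:57 → 2007-05-23 18:05:57.
`%Y-%m` extracts the year-month: 2007-05.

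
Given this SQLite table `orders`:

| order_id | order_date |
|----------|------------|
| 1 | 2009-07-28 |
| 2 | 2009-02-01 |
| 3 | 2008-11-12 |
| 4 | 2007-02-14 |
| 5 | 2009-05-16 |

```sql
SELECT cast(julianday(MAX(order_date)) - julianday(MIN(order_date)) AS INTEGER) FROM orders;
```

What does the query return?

895

MIN = 2007-02-14, MAX = 2009-07-28.
14 days remain in February 2007 after the 14th (28 − 14).
Full months from March 2007 through June 2009 contribute their day counts.
Then 28 days into July 2009.
Total: 14 + 31 + 30 + 31 + 30 + 31 + 31 + 30 + 31 + 30 + 31 + 31 + 29 + 31 + 30 + 31 + 30 + 31 + 31 + 30 + 31 + 30 + 31 + 31 + 28 + 31 + 30 + 31 + 30 + 28 = 895.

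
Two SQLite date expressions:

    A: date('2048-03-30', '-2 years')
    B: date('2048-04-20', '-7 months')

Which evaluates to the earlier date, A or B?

A

A = 2046-03-30.
B = 2047-09-20.
A is earlier.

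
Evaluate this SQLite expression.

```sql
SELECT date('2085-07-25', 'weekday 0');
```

2085-07-29

`weekday 0` advances to the next Sunday; 2085-07-25 is a Wednesday, so it moves forward to 2085-07-29.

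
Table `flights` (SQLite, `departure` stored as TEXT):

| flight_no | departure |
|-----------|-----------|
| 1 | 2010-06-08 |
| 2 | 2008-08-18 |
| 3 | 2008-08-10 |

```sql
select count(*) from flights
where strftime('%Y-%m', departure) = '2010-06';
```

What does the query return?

Rows with year-month 2010-06: 2010-06-08 → 1.

1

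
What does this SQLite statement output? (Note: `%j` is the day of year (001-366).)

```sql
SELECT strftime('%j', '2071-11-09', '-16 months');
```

First apply '-16 months': 2071-11-09 → 2070-07-09.
Day-of-year for 2070-07-09: days since 2070-01-01 inclusive = 190, zero-padded to 190.

190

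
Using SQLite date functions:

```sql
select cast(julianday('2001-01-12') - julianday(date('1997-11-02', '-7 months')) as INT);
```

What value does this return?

1381

Adding -7 months to 1997-11-02 gives 1997-04-02.
28 days remain in April 1997 after the 2nd (30 − 2).
Full months from May 1997 through December 2000 contribute their day counts.
Then 12 days into January 2001.
Total: 28 + 31 + 30 + 31 + 31 + 30 + 31 + 30 + 31 + 31 + 28 + 31 + 30 + 31 + 30 + 31 + 31 + 30 + 31 + 30 + 31 + 31 + 28 + 31 + 30 + 31 + 30 + 31 + 31 + 30 + 31 + 30 + 31 + 31 + 29 + 31 + 30 + 31 + 30 + 31 + 31 + 30 + 31 + 30 + 31 + 12 = 1381.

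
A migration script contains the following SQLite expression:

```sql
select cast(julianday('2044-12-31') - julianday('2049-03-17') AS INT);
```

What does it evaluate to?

-1537

0 days remain in December 2044 after the 31st (31 − 31).
Full months from January 2045 through February 2049 contribute their day counts.
Then 17 days into March 2049.
Total: 0 + 31 + 28 + 31 + 30 + 31 + 30 + 31 + 31 + 30 + 31 + 30 + 31 + 31 + 28 + 31 + 30 + 31 + 30 + 31 + 31 + 30 + 31 + 30 + 31 + 31 + 28 + 31 + 30 + 31 + 30 + 31 + 31 + 30 + 31 + 30 + 31 + 31 + 29 + 31 + 30 + 31 + 30 + 31 + 31 + 30 + 31 + 30 + 31 + 31 + 28 + 17 = 1537.
The subtraction is earlier − later, so the result is −1537 → -1537.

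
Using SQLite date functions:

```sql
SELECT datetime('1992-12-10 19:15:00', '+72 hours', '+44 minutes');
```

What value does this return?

1992-12-13 19:59:00

+72 hours from 1992-12-10 19:15:00 is 1992-12-13 19:15:00 (crosses midnight).
+44 minutes from 1992-12-13 19:15:00 is 1992-12-13 19:59:00.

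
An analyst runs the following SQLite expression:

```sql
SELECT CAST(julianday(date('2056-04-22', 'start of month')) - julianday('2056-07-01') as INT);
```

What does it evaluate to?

-91

`start of month` rewinds 2056-04-22 to 2056-04-01.
29 days remain in April 2056 after the 1st (30 − 1).
May 2056: 31 days.
June 2056: 30 days.
Then 1 day into July 2056.
Total: 29 + 31 + 30 + 1 = 91.
The subtraction is earlier − later, so the result is −91 → -91.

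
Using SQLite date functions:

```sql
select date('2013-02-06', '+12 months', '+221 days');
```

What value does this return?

Adding +12 months to 2013-02-06 gives 2014-02-06.
Applying '+221 days' to 2014-02-06: counting 221 days forward gives 2014-09-15.

2014-09-15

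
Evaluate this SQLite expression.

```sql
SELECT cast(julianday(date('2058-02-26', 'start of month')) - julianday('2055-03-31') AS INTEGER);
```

`start of month` rewinds 2058-02-26 to 2058-02-01.
0 days remain in March 2055 after the 31st (31 − 31).
Full months from April 2055 through January 2058 contribute their day counts.
Then 1 day into February 2058.
Total: 0 + 30 + 31 + 30 + 31 + 31 + 30 + 31 + 30 + 31 + 31 + 29 + 31 + 30 + 31 + 30 + 31 + 31 + 30 + 31 + 30 + 31 + 31 + 28 + 31 + 30 + 31 + 30 + 31 + 31 + 30 + 31 + 30 + 31 + 31 + 1 = 1038.

1038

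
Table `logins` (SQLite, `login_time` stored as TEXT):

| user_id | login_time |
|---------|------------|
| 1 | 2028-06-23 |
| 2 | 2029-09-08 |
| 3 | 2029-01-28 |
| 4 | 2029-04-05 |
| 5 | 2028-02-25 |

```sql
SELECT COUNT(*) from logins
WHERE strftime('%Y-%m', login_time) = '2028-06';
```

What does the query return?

1

Rows with year-month 2028-06: 2028-06-23 → 1.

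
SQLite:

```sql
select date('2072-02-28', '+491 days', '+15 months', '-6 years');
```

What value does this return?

Applying '+491 days' to 2072-02-28: counting 491 days forward gives 2073-07-03.
Adding +15 months to 2073-07-03 gives 2074-10-03.
Adding -6 years to 2074-10-03 gives 2068-10-03.

2068-10-03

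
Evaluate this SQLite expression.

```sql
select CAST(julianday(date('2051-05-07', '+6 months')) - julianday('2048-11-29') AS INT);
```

1073

Adding +6 months to 2051-05-07 gives 2051-11-07.
1 day remains in November 2048 after the 29th (30 − 29).
Full months from December 2048 through October 2051 contribute their day counts.
Then 7 days into November 2051.
Total: 1 + 31 + 31 + 28 + 31 + 30 + 31 + 30 + 31 + 31 + 30 + 31 + 30 + 31 + 31 + 28 + 31 + 30 + 31 + 30 + 31 + 31 + 30 + 31 + 30 + 31 + 31 + 28 + 31 + 30 + 31 + 30 + 31 + 31 + 30 + 31 + 7 = 1073.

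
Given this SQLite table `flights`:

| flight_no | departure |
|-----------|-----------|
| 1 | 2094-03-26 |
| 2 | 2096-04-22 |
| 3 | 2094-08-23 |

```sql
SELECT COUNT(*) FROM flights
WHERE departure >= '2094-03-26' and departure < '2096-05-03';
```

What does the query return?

3

Rows in [2094-03-26, 2096-05-03): 2094-03-26, 2096-04-22, 2094-08-23 → 3 rows.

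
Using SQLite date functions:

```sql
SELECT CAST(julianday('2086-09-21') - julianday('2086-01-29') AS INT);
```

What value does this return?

235

2 days remain in January 2086 after the 29th (31 − 29).
Full months from February 2086 through August 2086 contribute their day counts.
Then 21 days into September 2086.
Total: 2 + 28 + 31 + 30 + 31 + 30 + 31 + 31 + 21 = 235.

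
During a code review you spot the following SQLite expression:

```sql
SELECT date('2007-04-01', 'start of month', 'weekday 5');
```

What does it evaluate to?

`start of month` rewinds 2007-04-01 to 2007-04-01.
`weekday 5` advances to the next Friday; 2007-04-01 is a Sunday, so it moves forward to 2007-04-06.

2007-04-06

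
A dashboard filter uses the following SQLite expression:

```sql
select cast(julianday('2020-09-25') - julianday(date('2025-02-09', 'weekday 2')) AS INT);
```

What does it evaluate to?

`weekday 2` advances to the next Tuesday; 2025-02-09 is a Sunday, so it moves forward to 2025-02-11.
5 days remain in September 2020 after the 25th (30 − 25).
Full months from October 2020 through January 2025 contribute their day counts.
Then 11 days into February 2025.
Total: 5 + 31 + 30 + 31 + 31 + 28 + 31 + 30 + 31 + 30 + 31 + 31 + 30 + 31 + 30 + 31 + 31 + 28 + 31 + 30 + 31 + 30 + 31 + 31 + 30 + 31 + 30 + 31 + 31 + 28 + 31 + 30 + 31 + 30 + 31 + 31 + 30 + 31 + 30 + 31 + 31 + 29 + 31 + 30 + 31 + 30 + 31 + 31 + 30 + 31 + 30 + 31 + 31 + 11 = 1600.
The subtraction is earlier − later, so the result is −1600 → -1600.

-1600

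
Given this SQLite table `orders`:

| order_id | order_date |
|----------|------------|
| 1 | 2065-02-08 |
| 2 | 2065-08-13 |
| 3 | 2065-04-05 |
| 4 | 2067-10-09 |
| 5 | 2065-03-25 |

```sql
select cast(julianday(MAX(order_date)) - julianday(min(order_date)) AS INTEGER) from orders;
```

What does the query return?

973

MIN = 2065-02-08, MAX = 2067-10-09.
20 days remain in February 2065 after the 8th (28 − 8).
Full months from March 2065 through September 2067 contribute their day counts.
Then 9 days into October 2067.
Total: 20 + 31 + 30 + 31 + 30 + 31 + 31 + 30 + 31 + 30 + 31 + 31 + 28 + 31 + 30 + 31 + 30 + 31 + 31 + 30 + 31 + 30 + 31 + 31 + 28 + 31 + 30 + 31 + 30 + 31 + 31 + 30 + 9 = 973.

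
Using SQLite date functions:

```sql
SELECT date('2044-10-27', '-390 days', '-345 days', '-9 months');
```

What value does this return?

2042-01-23

Applying '-390 days' to 2044-10-27: counting 390 days back gives 2043-10-03.
Applying '-345 days' to 2043-10-03: counting 345 days back gives 2042-10-23.
Adding -9 months to 2042-10-23 gives 2042-01-23.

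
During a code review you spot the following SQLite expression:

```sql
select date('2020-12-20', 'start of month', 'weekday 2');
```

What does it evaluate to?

2020-12-01

`start of month` rewinds 2020-12-20 to 2020-12-01.
`weekday 2` advances to the next Tuesday; 2020-12-01 is already a Tuesday, so it stays at 2020-12-01.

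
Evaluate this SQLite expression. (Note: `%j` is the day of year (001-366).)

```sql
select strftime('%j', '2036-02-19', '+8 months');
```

293

First apply '+8 months': 2036-02-19 → 2036-10-19.
Day-of-year for 2036-10-19: days since 2036-01-01 inclusive = 293, zero-padded to 293.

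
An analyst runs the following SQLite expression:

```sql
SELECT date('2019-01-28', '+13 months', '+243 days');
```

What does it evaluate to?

2020-10-28

Adding +13 months to 2019-01-28 gives 2020-02-28.
Applying '+243 days' to 2020-02-28: counting 243 days forward gives 2020-10-28.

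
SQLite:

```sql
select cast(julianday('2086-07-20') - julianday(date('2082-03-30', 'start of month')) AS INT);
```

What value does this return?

`start of month` rewinds 2082-03-30 to 2082-03-01.
30 days remain in March 2082 after the 1st (31 − 1).
Full months from April 2082 through June 2086 contribute their day counts.
Then 20 days into July 2086.
Total: 30 + 30 + 31 + 30 + 31 + 31 + 30 + 31 + 30 + 31 + 31 + 28 + 31 + 30 + 31 + 30 + 31 + 31 + 30 + 31 + 30 + 31 + 31 + 29 + 31 + 30 + 31 + 30 + 31 + 31 + 30 + 31 + 30 + 31 + 31 + 28 + 31 + 30 + 31 + 30 + 31 + 31 + 30 + 31 + 30 + 31 + 31 + 28 + 31 + 30 + 31 + 30 + 20 = 1602.

1602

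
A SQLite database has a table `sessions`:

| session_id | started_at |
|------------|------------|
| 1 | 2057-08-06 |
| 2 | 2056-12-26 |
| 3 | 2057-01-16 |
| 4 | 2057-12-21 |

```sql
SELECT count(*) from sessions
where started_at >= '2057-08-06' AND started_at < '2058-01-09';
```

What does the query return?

2

Rows in [2057-08-06, 2058-01-09): 2057-08-06, 2057-12-21 → 2 rows.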